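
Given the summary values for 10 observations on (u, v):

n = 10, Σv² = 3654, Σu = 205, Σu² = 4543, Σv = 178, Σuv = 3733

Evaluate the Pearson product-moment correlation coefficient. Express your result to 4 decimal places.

r = (nΣuv − ΣuΣv) / √[(nΣu² − (Σu)²)(nΣv² − (Σv)²)]
Numerator: 10×3733 − 205×178 = 840
Denominator: √[(45430 − 42025)(36540 − 31684)] = √[3405 × 4856] = 4066.2858
r = 840 / 4066.2858 ≈ 0.2066

0.2066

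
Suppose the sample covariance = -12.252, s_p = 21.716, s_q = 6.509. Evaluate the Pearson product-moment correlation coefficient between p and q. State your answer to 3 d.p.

-0.087

r = Cov(p,q) / (s_p · s_q) = -12.252 / (21.716 × 6.509)
  = -12.252 / 141.3494 ≈ -0.087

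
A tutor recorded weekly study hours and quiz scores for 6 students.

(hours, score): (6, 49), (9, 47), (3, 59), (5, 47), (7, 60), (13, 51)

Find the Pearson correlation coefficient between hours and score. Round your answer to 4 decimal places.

n = 6, Σx = 43, Σy = 313, Σx² = 369, Σy² = 16501, Σxy = 2212
nΣxy − ΣxΣy = 13272 − 13459 = -187
nΣx² − (Σx)² = 2214 − 1849 = 365; nΣy² − (Σy)² = 99006 − 97969 = 1037
r = -187 / √(365 × 1037) = -187 / 615.2276 ≈ -0.3040

-0.3040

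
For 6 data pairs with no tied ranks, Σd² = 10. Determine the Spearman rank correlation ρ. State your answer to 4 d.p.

0.7143

ρ = 1 − 6Σd² / [n(n²−1)] = 1 − 6×10 / (6×35)
  = 1 − 60/210 = 1 − 0.28571 ≈ 0.7143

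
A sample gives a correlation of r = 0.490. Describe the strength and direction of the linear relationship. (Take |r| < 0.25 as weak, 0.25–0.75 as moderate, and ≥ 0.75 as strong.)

moderate positive

r = 0.490 > 0 so the relationship is positive.
|r| = 0.490, which falls in the moderate range.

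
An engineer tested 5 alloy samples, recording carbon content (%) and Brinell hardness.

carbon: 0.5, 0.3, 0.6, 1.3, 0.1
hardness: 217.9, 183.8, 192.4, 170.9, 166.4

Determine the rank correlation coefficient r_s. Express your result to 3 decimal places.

Rank carbon: 3, 2, 4, 5, 1
Rank hardness: 5, 3, 4, 2, 1
d = rank(carbon) − rank(hardness): -2, -1, 0, 3, 0; Σd² = 14
ρ = 1 − 6Σd² / [n(n²−1)] = 1 − 6×14 / (5×24) = 1 − 84/120 ≈ 0.300

0.300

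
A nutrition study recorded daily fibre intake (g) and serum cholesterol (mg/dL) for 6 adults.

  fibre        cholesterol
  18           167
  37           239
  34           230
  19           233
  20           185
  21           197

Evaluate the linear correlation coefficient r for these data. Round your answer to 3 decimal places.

0.697

n = 6, Σx = 149, Σy = 1251, Σx² = 4051, Σy² = 265233, Σxy = 31933
nΣxy − ΣxΣy = 191598 − 186399 = 5199
nΣx² − (Σx)² = 24306 − 22201 = 2105; nΣy² − (Σy)² = 1591398 − 1565001 = 26397
r = 5199 / √(2105 × 26397) = 5199 / 7454.2394 ≈ 0.697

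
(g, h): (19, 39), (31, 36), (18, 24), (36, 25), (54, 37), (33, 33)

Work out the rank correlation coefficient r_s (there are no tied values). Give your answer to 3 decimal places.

Rank g: 2, 3, 1, 5, 6, 4
Rank h: 6, 4, 1, 2, 5, 3
d = rank(g) − rank(h): -4, -1, 0, 3, 1, 1; Σd² = 28
ρ = 1 − 6Σd² / [n(n²−1)] = 1 − 6×28 / (6×35) = 1 − 168/210 ≈ 0.200

0.200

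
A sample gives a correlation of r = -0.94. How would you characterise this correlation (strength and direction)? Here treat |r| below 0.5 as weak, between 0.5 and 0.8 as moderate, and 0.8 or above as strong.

r = -0.94 < 0 so the relationship is negative.
|r| = 0.94, which falls in the strong range.

strong negative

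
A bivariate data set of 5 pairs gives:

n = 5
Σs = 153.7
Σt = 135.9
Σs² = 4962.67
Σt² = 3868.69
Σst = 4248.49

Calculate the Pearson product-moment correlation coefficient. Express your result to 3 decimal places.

0.348

r = (nΣst − ΣsΣt) / √[(nΣs² − (Σs)²)(nΣt² − (Σt)²)]
Numerator: 5×4248.49 − 153.7×135.9 = 354.62
Denominator: √[(24813.35 − 23623.69)(19343.45 − 18468.81)] = √[1189.66 × 874.64] = 1020.0609
r = 354.62 / 1020.0609 ≈ 0.348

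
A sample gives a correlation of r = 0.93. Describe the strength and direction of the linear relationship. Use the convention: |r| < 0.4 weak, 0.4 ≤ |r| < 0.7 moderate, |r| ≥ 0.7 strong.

r = 0.93 > 0 so the relationship is positive.
|r| = 0.93, which falls in the strong range.

strong positive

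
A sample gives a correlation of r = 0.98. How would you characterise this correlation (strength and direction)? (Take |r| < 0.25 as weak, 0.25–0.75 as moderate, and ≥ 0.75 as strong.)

r = 0.98 > 0 so the relationship is positive.
|r| = 0.98, which falls in the strong range.

strong positive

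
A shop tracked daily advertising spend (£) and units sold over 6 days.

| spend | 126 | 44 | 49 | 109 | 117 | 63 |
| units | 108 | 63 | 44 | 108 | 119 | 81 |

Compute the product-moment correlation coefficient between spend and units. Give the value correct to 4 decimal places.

n = 6, Σx = 508, Σy = 523, Σx² = 49752, Σy² = 49955, Σxy = 49334
nΣxy − ΣxΣy = 296004 − 265684 = 30320
nΣx² − (Σx)² = 298512 − 258064 = 40448; nΣy² − (Σy)² = 299730 − 273529 = 26201
r = 30320 / √(40448 × 26201) = 30320 / 32554.2324 ≈ 0.9314

0.9314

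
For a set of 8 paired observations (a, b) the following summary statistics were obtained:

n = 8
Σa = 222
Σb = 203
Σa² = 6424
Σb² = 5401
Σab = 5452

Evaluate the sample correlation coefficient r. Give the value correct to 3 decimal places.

-0.706

r = (nΣab − ΣaΣb) / √[(nΣa² − (Σa)²)(nΣb² − (Σb)²)]
Numerator: 8×5452 − 222×203 = -1450
Denominator: √[(51392 − 49284)(43208 − 41209)] = √[2108 × 1999] = 2052.7767
r = -1450 / 2052.7767 ≈ -0.706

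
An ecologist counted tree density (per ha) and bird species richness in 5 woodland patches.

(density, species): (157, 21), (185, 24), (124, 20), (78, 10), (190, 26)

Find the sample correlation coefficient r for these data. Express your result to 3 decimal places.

n = 5, Σx = 734, Σy = 101, Σx² = 116434, Σy² = 2193, Σxy = 15937
nΣxy − ΣxΣy = 79685 − 74134 = 5551
nΣx² − (Σx)² = 582170 − 538756 = 43414; nΣy² − (Σy)² = 10965 − 10201 = 764
r = 5551 / √(43414 × 764) = 5551 / 5759.1923 ≈ 0.964

0.964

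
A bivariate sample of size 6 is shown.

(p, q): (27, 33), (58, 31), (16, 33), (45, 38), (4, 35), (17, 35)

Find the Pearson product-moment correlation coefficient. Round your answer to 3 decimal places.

n = 6, Σp = 167, Σq = 205, Σp² = 6679, Σq² = 7033, Σpq = 5662
nΣpq − ΣpΣq = 33972 − 34235 = -263
nΣp² − (Σp)² = 40074 − 27889 = 12185; nΣq² − (Σq)² = 42198 − 42025 = 173
r = -263 / √(12185 × 173) = -263 / 1451.8970 ≈ -0.181

-0.181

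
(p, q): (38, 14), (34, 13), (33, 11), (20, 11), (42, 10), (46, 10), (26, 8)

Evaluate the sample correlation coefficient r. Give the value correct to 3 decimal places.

0.148

n = 7, Σp = 239, Σq = 77, Σp² = 8645, Σq² = 871, Σpq = 2645
nΣpq − ΣpΣq = 18515 − 18403 = 112
nΣp² − (Σp)² = 60515 − 57121 = 3394; nΣq² − (Σq)² = 6097 − 5929 = 168
r = 112 / √(3394 × 168) = 112 / 755.1106 ≈ 0.148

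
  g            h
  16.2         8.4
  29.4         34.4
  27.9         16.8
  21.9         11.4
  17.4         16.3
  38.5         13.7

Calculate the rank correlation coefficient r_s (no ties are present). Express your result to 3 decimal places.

0.543

Rank g: 1, 5, 4, 3, 2, 6
Rank h: 1, 6, 5, 2, 4, 3
d = rank(g) − rank(h): 0, -1, -1, 1, -2, 3; Σd² = 16
ρ = 1 − 6Σd² / [n(n²−1)] = 1 − 6×16 / (6×35) = 1 − 96/210 ≈ 0.543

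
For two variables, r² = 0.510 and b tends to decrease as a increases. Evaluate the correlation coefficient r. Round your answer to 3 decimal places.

|r| = √0.510 = 0.714
The association is negative, so r = −0.714.

-0.714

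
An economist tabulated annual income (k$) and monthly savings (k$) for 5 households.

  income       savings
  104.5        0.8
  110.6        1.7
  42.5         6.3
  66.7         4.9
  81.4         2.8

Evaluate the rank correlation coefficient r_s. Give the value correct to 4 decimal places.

Rank income: 4, 5, 1, 2, 3
Rank savings: 1, 2, 5, 4, 3
d = rank(income) − rank(savings): 3, 3, -4, -2, 0; Σd² = 38
ρ = 1 − 6Σd² / [n(n²−1)] = 1 − 6×38 / (5×24) = 1 − 228/120 ≈ -0.9000

-0.9000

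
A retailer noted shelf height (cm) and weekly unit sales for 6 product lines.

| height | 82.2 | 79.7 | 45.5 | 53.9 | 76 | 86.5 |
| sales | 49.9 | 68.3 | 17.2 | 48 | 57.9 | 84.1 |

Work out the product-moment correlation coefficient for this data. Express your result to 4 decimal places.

0.8505

n = 6, Σx = 423.8, Σy = 325.4, Σx² = 31342.64, Σy² = 20179.96, Σxy = 24590.14
nΣxy − ΣxΣy = 147540.84 − 137904.52 = 9636.32
nΣx² − (Σx)² = 188055.84 − 179606.44 = 8449.4; nΣy² − (Σy)² = 121079.76 − 105885.16 = 15194.6
r = 9636.32 / √(8449.4 × 15194.6) = 9636.32 / 11330.7217 ≈ 0.8505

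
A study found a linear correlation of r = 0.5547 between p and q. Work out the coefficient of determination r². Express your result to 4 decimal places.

0.3077

r² = (0.5547)² = 0.3077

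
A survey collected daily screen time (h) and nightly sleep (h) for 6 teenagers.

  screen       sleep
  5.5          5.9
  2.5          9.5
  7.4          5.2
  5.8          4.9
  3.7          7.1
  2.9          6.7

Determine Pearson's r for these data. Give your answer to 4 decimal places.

n = 6, Σx = 27.8, Σy = 39.3, Σx² = 147, Σy² = 271.41, Σxy = 168.8
nΣxy − ΣxΣy = 1012.8 − 1092.54 = -79.74
nΣx² − (Σx)² = 882 − 772.84 = 109.16; nΣy² − (Σy)² = 1628.46 − 1544.49 = 83.97
r = -79.74 / √(109.16 × 83.97) = -79.74 / 95.7401 ≈ -0.8329

-0.8329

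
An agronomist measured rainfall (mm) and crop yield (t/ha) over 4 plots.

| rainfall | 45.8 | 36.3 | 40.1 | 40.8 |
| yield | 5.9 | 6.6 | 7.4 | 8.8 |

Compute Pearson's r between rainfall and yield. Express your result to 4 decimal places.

-0.2706

n = 4, Σx = 163, Σy = 28.7, Σx² = 6687.98, Σy² = 210.57, Σxy = 1165.58
nΣxy − ΣxΣy = 4662.32 − 4678.1 = -15.78
nΣx² − (Σx)² = 26751.92 − 26569 = 182.92; nΣy² − (Σy)² = 842.28 − 823.69 = 18.59
r = -15.78 / √(182.92 × 18.59) = -15.78 / 58.3137 ≈ -0.2706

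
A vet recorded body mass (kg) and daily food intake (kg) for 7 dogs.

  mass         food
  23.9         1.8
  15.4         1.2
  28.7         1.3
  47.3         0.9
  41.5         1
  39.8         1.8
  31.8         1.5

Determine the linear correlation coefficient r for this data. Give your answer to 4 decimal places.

-0.3244

n = 7, Σx = 228.4, Σy = 9.5, Σx² = 8186.88, Σy² = 13.67, Σxy = 302.22
nΣxy − ΣxΣy = 2115.54 − 2169.8 = -54.26
nΣx² − (Σx)² = 57308.16 − 52166.56 = 5141.6; nΣy² − (Σy)² = 95.69 − 90.25 = 5.44
r = -54.26 / √(5141.6 × 5.44) = -54.26 / 167.2432 ≈ -0.3244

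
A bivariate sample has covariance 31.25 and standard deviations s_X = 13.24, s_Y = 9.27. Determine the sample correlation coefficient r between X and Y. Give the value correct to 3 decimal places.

0.255

r = Cov(X,Y) / (s_X · s_Y) = 31.25 / (13.24 × 9.27)
  = 31.25 / 122.7348 ≈ 0.255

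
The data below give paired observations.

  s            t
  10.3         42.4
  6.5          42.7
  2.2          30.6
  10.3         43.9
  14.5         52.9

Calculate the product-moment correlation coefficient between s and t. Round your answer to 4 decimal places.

n = 5, Σs = 43.8, Σt = 212.5, Σs² = 469.52, Σt² = 9283.03, Σst = 2000.81
nΣst − ΣsΣt = 10004.05 − 9307.5 = 696.55
nΣs² − (Σs)² = 2347.6 − 1918.44 = 429.16; nΣt² − (Σt)² = 46415.15 − 45156.25 = 1258.9
r = 696.55 / √(429.16 × 1258.9) = 696.55 / 735.0303 ≈ 0.9476

0.9476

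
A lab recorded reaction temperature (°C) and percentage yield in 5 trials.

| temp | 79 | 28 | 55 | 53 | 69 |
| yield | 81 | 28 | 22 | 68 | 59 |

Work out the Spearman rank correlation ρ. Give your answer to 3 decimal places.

0.500

Rank temp: 5, 1, 3, 2, 4
Rank yield: 5, 2, 1, 4, 3
d = rank(temp) − rank(yield): 0, -1, 2, -2, 1; Σd² = 10
ρ = 1 − 6Σd² / [n(n²−1)] = 1 − 6×10 / (5×24) = 1 − 60/120 ≈ 0.500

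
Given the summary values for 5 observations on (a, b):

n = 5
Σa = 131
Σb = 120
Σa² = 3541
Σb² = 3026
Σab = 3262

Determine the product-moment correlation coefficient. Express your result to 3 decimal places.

0.936

r = (nΣab − ΣaΣb) / √[(nΣa² − (Σa)²)(nΣb² − (Σb)²)]
Numerator: 5×3262 − 131×120 = 590
Denominator: √[(17705 − 17161)(15130 − 14400)] = √[544 × 730] = 630.1746
r = 590 / 630.1746 ≈ 0.936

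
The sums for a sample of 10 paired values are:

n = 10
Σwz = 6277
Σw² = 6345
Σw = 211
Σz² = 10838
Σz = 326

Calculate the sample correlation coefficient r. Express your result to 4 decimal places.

r = (nΣwz − ΣwΣz) / √[(nΣw² − (Σw)²)(nΣz² − (Σz)²)]
Numerator: 10×6277 − 211×326 = -6016
Denominator: √[(63450 − 44521)(108380 − 106276)] = √[18929 × 2104] = 6310.8332
r = -6016 / 6310.8332 ≈ -0.9533

-0.9533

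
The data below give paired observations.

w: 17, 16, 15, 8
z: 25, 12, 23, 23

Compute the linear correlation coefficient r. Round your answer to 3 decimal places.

n = 4, Σw = 56, Σz = 83, Σw² = 834, Σz² = 1827, Σwz = 1146
nΣwz − ΣwΣz = 4584 − 4648 = -64
nΣw² − (Σw)² = 3336 − 3136 = 200; nΣz² − (Σz)² = 7308 − 6889 = 419
r = -64 / √(200 × 419) = -64 / 289.4823 ≈ -0.221

-0.221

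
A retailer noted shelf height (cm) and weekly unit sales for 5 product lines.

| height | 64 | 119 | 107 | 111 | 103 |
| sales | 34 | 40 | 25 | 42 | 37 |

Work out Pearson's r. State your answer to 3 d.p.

n = 5, Σx = 504, Σy = 178, Σx² = 52636, Σy² = 6514, Σxy = 18084
nΣxy − ΣxΣy = 90420 − 89712 = 708
nΣx² − (Σx)² = 263180 − 254016 = 9164; nΣy² − (Σy)² = 32570 − 31684 = 886
r = 708 / √(9164 × 886) = 708 / 2849.4392 ≈ 0.248

0.248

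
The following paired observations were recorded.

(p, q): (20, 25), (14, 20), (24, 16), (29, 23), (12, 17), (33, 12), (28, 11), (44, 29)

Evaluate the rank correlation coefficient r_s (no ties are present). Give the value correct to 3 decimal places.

Rank p: 3, 2, 4, 6, 1, 7, 5, 8
Rank q: 7, 5, 3, 6, 4, 2, 1, 8
d = rank(p) − rank(q): -4, -3, 1, 0, -3, 5, 4, 0; Σd² = 76
ρ = 1 − 6Σd² / [n(n²−1)] = 1 − 6×76 / (8×63) = 1 − 456/504 ≈ 0.095

0.095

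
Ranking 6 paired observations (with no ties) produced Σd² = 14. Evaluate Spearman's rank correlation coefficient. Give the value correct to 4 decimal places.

0.6000

ρ = 1 − 6Σd² / [n(n²−1)] = 1 − 6×14 / (6×35)
  = 1 − 84/210 = 1 − 0.40000 ≈ 0.6000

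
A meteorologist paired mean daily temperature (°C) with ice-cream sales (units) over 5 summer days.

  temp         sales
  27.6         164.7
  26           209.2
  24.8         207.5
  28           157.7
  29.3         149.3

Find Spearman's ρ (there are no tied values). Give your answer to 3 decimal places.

-0.900

Rank temp: 3, 2, 1, 4, 5
Rank sales: 3, 5, 4, 2, 1
d = rank(temp) − rank(sales): 0, -3, -3, 2, 4; Σd² = 38
ρ = 1 − 6Σd² / [n(n²−1)] = 1 − 6×38 / (5×24) = 1 − 228/120 ≈ -0.900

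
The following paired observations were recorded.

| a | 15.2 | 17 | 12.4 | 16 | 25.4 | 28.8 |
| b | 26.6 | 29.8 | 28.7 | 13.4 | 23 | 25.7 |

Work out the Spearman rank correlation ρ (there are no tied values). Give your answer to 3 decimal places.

-0.314

Rank a: 2, 4, 1, 3, 5, 6
Rank b: 4, 6, 5, 1, 2, 3
d = rank(a) − rank(b): -2, -2, -4, 2, 3, 3; Σd² = 46
ρ = 1 − 6Σd² / [n(n²−1)] = 1 − 6×46 / (6×35) = 1 − 276/210 ≈ -0.314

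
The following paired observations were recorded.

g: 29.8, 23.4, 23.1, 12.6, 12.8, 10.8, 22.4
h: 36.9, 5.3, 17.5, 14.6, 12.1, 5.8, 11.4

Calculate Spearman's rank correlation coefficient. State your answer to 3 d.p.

Rank g: 7, 6, 5, 2, 3, 1, 4
Rank h: 7, 1, 6, 5, 4, 2, 3
d = rank(g) − rank(h): 0, 5, -1, -3, -1, -1, 1; Σd² = 38
ρ = 1 − 6Σd² / [n(n²−1)] = 1 − 6×38 / (7×48) = 1 − 228/336 ≈ 0.321

0.321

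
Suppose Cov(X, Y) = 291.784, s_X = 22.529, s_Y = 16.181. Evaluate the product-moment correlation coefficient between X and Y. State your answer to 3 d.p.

0.800

r = Cov(X,Y) / (s_X · s_Y) = 291.784 / (22.529 × 16.181)
  = 291.784 / 364.5417 ≈ 0.800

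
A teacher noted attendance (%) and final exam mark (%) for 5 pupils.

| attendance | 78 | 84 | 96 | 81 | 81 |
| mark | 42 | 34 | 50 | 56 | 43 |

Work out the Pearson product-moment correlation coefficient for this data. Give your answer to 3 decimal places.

n = 5, Σx = 420, Σy = 225, Σx² = 35478, Σy² = 10405, Σxy = 18951
nΣxy − ΣxΣy = 94755 − 94500 = 255
nΣx² − (Σx)² = 177390 − 176400 = 990; nΣy² − (Σy)² = 52025 − 50625 = 1400
r = 255 / √(990 × 1400) = 255 / 1177.2850 ≈ 0.217

0.217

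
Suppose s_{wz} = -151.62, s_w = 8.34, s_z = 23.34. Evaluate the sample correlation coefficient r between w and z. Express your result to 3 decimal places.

r = Cov(w,z) / (s_w · s_z) = -151.62 / (8.34 × 23.34)
  = -151.62 / 194.6556 ≈ -0.779

-0.779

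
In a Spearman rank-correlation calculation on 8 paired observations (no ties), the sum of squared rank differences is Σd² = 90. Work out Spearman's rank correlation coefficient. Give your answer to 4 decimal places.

-0.0714

ρ = 1 − 6Σd² / [n(n²−1)] = 1 − 6×90 / (8×63)
  = 1 − 540/504 = 1 − 1.07143 ≈ -0.0714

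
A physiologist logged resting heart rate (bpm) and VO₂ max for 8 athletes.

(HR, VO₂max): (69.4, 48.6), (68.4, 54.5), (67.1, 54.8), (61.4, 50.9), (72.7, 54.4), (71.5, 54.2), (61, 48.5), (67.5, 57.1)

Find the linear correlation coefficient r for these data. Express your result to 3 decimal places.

n = 8, Σx = 539, Σy = 423, Σx² = 36442.08, Σy² = 22435.72, Σxy = 28545.91
nΣxy − ΣxΣy = 228367.28 − 227997 = 370.28
nΣx² − (Σx)² = 291536.64 − 290521 = 1015.64; nΣy² − (Σy)² = 179485.76 − 178929 = 556.76
r = 370.28 / √(1015.64 × 556.76) = 370.28 / 751.9759 ≈ 0.492

0.492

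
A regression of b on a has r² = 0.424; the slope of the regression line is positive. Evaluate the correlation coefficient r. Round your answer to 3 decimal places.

0.651

|r| = √0.424 = 0.651
The association is positive, so r = 0.651.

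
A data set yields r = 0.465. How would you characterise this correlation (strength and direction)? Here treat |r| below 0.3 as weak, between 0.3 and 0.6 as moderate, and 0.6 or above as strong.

moderate positive

r = 0.465 > 0 so the relationship is positive.
|r| = 0.465, which falls in the moderate range.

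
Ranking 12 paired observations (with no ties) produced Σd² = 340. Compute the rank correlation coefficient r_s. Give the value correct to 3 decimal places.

-0.189

ρ = 1 − 6Σd² / [n(n²−1)] = 1 − 6×340 / (12×143)
  = 1 − 2040/1716 = 1 − 1.1888 ≈ -0.189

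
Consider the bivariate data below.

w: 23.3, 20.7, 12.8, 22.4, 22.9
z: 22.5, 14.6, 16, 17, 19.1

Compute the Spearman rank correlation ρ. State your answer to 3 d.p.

0.900

Rank w: 5, 2, 1, 3, 4
Rank z: 5, 1, 2, 3, 4
d = rank(w) − rank(z): 0, 1, -1, 0, 0; Σd² = 2
ρ = 1 − 6Σd² / [n(n²−1)] = 1 − 6×2 / (5×24) = 1 − 12/120 ≈ 0.900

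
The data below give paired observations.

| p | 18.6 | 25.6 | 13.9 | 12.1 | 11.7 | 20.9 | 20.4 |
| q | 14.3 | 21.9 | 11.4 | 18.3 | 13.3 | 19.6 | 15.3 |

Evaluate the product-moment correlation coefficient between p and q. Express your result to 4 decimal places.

0.6471

n = 7, Σp = 123.2, Σq = 114.1, Σp² = 2330.8, Σq² = 1944.09, Σpq = 2083.88
nΣpq − ΣpΣq = 14587.16 − 14057.12 = 530.04
nΣp² − (Σp)² = 16315.6 − 15178.24 = 1137.36; nΣq² − (Σq)² = 13608.63 − 13018.81 = 589.82
r = 530.04 / √(1137.36 × 589.82) = 530.04 / 819.0468 ≈ 0.6471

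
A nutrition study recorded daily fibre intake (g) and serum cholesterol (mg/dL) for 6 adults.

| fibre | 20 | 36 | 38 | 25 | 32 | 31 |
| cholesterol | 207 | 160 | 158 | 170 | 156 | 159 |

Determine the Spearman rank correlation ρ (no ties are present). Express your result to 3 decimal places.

-0.714

Rank fibre: 1, 5, 6, 2, 4, 3
Rank cholesterol: 6, 4, 2, 5, 1, 3
d = rank(fibre) − rank(cholesterol): -5, 1, 4, -3, 3, 0; Σd² = 60
ρ = 1 − 6Σd² / [n(n²−1)] = 1 − 6×60 / (6×35) = 1 − 360/210 ≈ -0.714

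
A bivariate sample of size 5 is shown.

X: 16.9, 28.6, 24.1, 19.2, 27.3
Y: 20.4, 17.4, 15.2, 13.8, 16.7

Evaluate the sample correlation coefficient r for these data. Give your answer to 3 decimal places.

-0.184

n = 5, ΣX = 116.1, ΣY = 83.5, ΣX² = 2798.31, ΣY² = 1419.29, ΣXY = 1929.59
nΣXY − ΣXΣY = 9647.95 − 9694.35 = -46.4
nΣX² − (ΣX)² = 13991.55 − 13479.21 = 512.34; nΣY² − (ΣY)² = 7096.45 − 6972.25 = 124.2
r = -46.4 / √(512.34 × 124.2) = -46.4 / 252.2551 ≈ -0.184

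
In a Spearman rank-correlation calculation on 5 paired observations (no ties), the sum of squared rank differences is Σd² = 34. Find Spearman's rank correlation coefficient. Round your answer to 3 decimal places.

-0.700

ρ = 1 − 6Σd² / [n(n²−1)] = 1 − 6×34 / (5×24)
  = 1 − 204/120 = 1 − 1.7000 ≈ -0.700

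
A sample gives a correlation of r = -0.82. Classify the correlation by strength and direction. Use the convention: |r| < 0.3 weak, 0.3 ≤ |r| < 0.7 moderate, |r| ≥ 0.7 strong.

strong negative

r = -0.82 < 0 so the relationship is negative.
|r| = 0.82, which falls in the strong range.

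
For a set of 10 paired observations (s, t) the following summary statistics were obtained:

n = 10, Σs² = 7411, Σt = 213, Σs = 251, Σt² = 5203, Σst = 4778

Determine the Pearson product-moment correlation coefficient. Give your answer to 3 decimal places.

-0.661

r = (nΣst − ΣsΣt) / √[(nΣs² − (Σs)²)(nΣt² − (Σt)²)]
Numerator: 10×4778 − 251×213 = -5683
Denominator: √[(74110 − 63001)(52030 − 45369)] = √[11109 × 6661] = 8602.1537
r = -5683 / 8602.1537 ≈ -0.661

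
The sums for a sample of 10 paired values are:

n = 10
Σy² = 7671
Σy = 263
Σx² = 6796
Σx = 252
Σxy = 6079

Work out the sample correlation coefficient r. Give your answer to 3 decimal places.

r = (nΣxy − ΣxΣy) / √[(nΣx² − (Σx)²)(nΣy² − (Σy)²)]
Numerator: 10×6079 − 252×263 = -5486
Denominator: √[(67960 − 63504)(76710 − 69169)] = √[4456 × 7541] = 5796.7832
r = -5486 / 5796.7832 ≈ -0.946

-0.946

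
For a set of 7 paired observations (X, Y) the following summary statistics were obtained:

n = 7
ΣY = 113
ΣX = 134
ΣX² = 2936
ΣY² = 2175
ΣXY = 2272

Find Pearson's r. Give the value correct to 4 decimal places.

0.3018

r = (nΣXY − ΣXΣY) / √[(nΣX² − (ΣX)²)(nΣY² − (ΣY)²)]
Numerator: 7×2272 − 134×113 = 762
Denominator: √[(20552 − 17956)(15225 − 12769)] = √[2596 × 2456] = 2525.0299
r = 762 / 2525.0299 ≈ 0.3018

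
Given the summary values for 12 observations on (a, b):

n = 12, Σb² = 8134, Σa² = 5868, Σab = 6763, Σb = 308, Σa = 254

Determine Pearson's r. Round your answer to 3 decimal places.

0.727

r = (nΣab − ΣaΣb) / √[(nΣa² − (Σa)²)(nΣb² − (Σb)²)]
Numerator: 12×6763 − 254×308 = 2924
Denominator: √[(70416 − 64516)(97608 − 94864)] = √[5900 × 2744] = 4023.6302
r = 2924 / 4023.6302 ≈ 0.727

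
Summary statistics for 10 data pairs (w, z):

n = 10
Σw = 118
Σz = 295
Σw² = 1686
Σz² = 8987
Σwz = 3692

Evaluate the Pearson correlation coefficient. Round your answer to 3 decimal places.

0.730

r = (nΣwz − ΣwΣz) / √[(nΣw² − (Σw)²)(nΣz² − (Σz)²)]
Numerator: 10×3692 − 118×295 = 2110
Denominator: √[(16860 − 13924)(89870 − 87025)] = √[2936 × 2845] = 2890.1419
r = 2110 / 2890.1419 ≈ 0.730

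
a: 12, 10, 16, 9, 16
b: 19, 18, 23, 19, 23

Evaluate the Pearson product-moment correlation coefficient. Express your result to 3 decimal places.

n = 5, Σa = 63, Σb = 102, Σa² = 837, Σb² = 2104, Σab = 1315
nΣab − ΣaΣb = 6575 − 6426 = 149
nΣa² − (Σa)² = 4185 − 3969 = 216; nΣb² − (Σb)² = 10520 − 10404 = 116
r = 149 / √(216 × 116) = 149 / 158.2909 ≈ 0.941

0.941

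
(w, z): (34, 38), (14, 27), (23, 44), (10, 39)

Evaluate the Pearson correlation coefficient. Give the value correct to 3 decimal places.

0.327

n = 4, Σw = 81, Σz = 148, Σw² = 1981, Σz² = 5630, Σwz = 3072
nΣwz − ΣwΣz = 12288 − 11988 = 300
nΣw² − (Σw)² = 7924 − 6561 = 1363; nΣz² − (Σz)² = 22520 − 21904 = 616
r = 300 / √(1363 × 616) = 300 / 916.3013 ≈ 0.327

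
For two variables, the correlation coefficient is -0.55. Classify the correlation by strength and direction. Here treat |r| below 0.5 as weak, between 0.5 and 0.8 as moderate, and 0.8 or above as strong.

moderate negative

r = -0.55 < 0 so the relationship is negative.
|r| = 0.55, which falls in the moderate range.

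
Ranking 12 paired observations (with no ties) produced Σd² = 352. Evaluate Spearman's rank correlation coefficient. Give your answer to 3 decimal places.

ρ = 1 − 6Σd² / [n(n²−1)] = 1 − 6×352 / (12×143)
  = 1 − 2112/1716 = 1 − 1.2308 ≈ -0.231

-0.231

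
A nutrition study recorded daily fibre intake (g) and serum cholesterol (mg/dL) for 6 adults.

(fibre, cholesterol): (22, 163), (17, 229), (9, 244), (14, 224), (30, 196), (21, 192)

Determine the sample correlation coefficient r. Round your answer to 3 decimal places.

n = 6, Σx = 113, Σy = 1248, Σx² = 2391, Σy² = 264002, Σxy = 22723
nΣxy − ΣxΣy = 136338 − 141024 = -4686
nΣx² − (Σx)² = 14346 − 12769 = 1577; nΣy² − (Σy)² = 1584012 − 1557504 = 26508
r = -4686 / √(1577 × 26508) = -4686 / 6465.5329 ≈ -0.725

-0.725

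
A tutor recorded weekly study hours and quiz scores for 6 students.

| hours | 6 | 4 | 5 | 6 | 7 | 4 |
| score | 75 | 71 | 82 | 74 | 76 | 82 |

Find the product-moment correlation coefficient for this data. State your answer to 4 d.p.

n = 6, Σx = 32, Σy = 460, Σx² = 178, Σy² = 35366, Σxy = 2448
nΣxy − ΣxΣy = 14688 − 14720 = -32
nΣx² − (Σx)² = 1068 − 1024 = 44; nΣy² − (Σy)² = 212196 − 211600 = 596
r = -32 / √(44 × 596) = -32 / 161.9383 ≈ -0.1976

-0.1976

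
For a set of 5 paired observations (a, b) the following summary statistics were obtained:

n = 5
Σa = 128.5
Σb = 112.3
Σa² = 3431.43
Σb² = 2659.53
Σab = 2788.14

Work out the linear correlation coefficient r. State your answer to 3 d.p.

-0.736

r = (nΣab − ΣaΣb) / √[(nΣa² − (Σa)²)(nΣb² − (Σb)²)]
Numerator: 5×2788.14 − 128.5×112.3 = -489.85
Denominator: √[(17157.15 − 16512.25)(13297.65 − 12611.29)] = √[644.9 × 686.36] = 665.3071
r = -489.85 / 665.3071 ≈ -0.736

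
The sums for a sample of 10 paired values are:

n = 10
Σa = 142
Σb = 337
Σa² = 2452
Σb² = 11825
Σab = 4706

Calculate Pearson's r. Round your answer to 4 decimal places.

r = (nΣab − ΣaΣb) / √[(nΣa² − (Σa)²)(nΣb² − (Σb)²)]
Numerator: 10×4706 − 142×337 = -794
Denominator: √[(24520 − 20164)(118250 − 113569)] = √[4356 × 4681] = 4515.5770
r = -794 / 4515.5770 ≈ -0.1758

-0.1758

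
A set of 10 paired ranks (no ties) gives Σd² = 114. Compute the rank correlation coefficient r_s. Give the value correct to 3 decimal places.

ρ = 1 − 6Σd² / [n(n²−1)] = 1 − 6×114 / (10×99)
  = 1 − 684/990 = 1 − 0.6909 ≈ 0.309

0.309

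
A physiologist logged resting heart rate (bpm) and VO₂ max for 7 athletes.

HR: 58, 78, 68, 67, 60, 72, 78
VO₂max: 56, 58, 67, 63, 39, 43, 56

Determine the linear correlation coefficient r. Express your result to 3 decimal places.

0.216

n = 7, Σx = 481, Σy = 382, Σx² = 33429, Σy² = 21464, Σxy = 26353
nΣxy − ΣxΣy = 184471 − 183742 = 729
nΣx² − (Σx)² = 234003 − 231361 = 2642; nΣy² − (Σy)² = 150248 − 145924 = 4324
r = 729 / √(2642 × 4324) = 729 / 3379.9420 ≈ 0.216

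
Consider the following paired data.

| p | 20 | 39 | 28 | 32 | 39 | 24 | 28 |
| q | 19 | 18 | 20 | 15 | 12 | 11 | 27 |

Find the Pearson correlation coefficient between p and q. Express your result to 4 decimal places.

-0.2130

n = 7, Σp = 210, Σq = 122, Σp² = 6610, Σq² = 2304, Σpq = 3610
nΣpq − ΣpΣq = 25270 − 25620 = -350
nΣp² − (Σp)² = 46270 − 44100 = 2170; nΣq² − (Σq)² = 16128 − 14884 = 1244
r = -350 / √(2170 × 1244) = -350 / 1643.0094 ≈ -0.2130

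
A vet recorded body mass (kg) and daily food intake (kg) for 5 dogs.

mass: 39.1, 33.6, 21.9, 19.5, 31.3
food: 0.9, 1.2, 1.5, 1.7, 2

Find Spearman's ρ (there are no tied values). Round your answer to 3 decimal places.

-0.700

Rank mass: 5, 4, 2, 1, 3
Rank food: 1, 2, 3, 4, 5
d = rank(mass) − rank(food): 4, 2, -1, -3, -2; Σd² = 34
ρ = 1 − 6Σd² / [n(n²−1)] = 1 − 6×34 / (5×24) = 1 − 204/120 ≈ -0.700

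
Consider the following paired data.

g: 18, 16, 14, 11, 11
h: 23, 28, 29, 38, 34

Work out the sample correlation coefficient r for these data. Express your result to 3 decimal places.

-0.956

n = 5, Σg = 70, Σh = 152, Σg² = 1018, Σh² = 4754, Σgh = 2060
nΣgh − ΣgΣh = 10300 − 10640 = -340
nΣg² − (Σg)² = 5090 − 4900 = 190; nΣh² − (Σh)² = 23770 − 23104 = 666
r = -340 / √(190 × 666) = -340 / 355.7246 ≈ -0.956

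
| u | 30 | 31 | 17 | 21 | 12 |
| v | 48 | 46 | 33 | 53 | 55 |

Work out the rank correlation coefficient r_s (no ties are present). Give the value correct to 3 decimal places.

Rank u: 4, 5, 2, 3, 1
Rank v: 3, 2, 1, 4, 5
d = rank(u) − rank(v): 1, 3, 1, -1, -4; Σd² = 28
ρ = 1 − 6Σd² / [n(n²−1)] = 1 − 6×28 / (5×24) = 1 − 168/120 ≈ -0.400

-0.400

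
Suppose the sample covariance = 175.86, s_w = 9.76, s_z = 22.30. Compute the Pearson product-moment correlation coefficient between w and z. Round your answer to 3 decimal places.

r = Cov(w,z) / (s_w · s_z) = 175.86 / (9.76 × 22.30)
  = 175.86 / 217.6480 ≈ 0.808

0.808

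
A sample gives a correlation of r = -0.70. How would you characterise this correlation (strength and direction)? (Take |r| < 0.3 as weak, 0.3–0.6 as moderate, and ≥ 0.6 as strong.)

r = -0.70 < 0 so the relationship is negative.
|r| = 0.70, which falls in the strong range.

strong negative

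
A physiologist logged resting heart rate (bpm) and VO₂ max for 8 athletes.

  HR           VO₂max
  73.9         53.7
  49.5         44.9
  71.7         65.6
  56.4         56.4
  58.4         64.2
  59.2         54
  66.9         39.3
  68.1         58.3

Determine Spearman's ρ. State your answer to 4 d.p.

0.1905

Rank HR: 8, 1, 7, 2, 3, 4, 5, 6
Rank VO₂max: 3, 2, 8, 5, 7, 4, 1, 6
d = rank(HR) − rank(VO₂max): 5, -1, -1, -3, -4, 0, 4, 0; Σd² = 68
ρ = 1 − 6Σd² / [n(n²−1)] = 1 − 6×68 / (8×63) = 1 − 408/504 ≈ 0.1905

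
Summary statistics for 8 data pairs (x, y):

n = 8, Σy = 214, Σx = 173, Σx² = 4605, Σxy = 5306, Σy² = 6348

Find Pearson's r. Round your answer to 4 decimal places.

r = (nΣxy − ΣxΣy) / √[(nΣx² − (Σx)²)(nΣy² − (Σy)²)]
Numerator: 8×5306 − 173×214 = 5426
Denominator: √[(36840 − 29929)(50784 − 45796)] = √[6911 × 4988] = 5871.2919
r = 5426 / 5871.2919 ≈ 0.9242

0.9242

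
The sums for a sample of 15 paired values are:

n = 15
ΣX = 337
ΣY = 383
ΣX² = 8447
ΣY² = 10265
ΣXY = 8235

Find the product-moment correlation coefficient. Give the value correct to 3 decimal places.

r = (nΣXY − ΣXΣY) / √[(nΣX² − (ΣX)²)(nΣY² − (ΣY)²)]
Numerator: 15×8235 − 337×383 = -5546
Denominator: √[(126705 − 113569)(153975 − 146689)] = √[13136 × 7286] = 9783.0924
r = -5546 / 9783.0924 ≈ -0.567

-0.567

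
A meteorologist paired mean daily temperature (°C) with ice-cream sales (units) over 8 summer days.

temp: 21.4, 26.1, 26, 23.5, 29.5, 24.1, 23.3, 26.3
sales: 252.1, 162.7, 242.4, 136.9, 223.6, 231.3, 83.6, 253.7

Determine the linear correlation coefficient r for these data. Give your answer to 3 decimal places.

n = 8, Σx = 200.2, Σy = 1586.3, Σx² = 5053.06, Σy² = 342374.37, Σxy = 39951.68
nΣxy − ΣxΣy = 319613.44 − 317577.26 = 2036.18
nΣx² − (Σx)² = 40424.48 − 40080.04 = 344.44; nΣy² − (Σy)² = 2738994.96 − 2516347.69 = 222647.27
r = 2036.18 / √(344.44 × 222647.27) = 2036.18 / 8757.2042 ≈ 0.233

0.233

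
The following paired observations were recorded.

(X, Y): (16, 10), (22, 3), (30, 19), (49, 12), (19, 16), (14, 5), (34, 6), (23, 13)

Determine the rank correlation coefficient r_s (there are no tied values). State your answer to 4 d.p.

Rank X: 2, 4, 6, 8, 3, 1, 7, 5
Rank Y: 4, 1, 8, 5, 7, 2, 3, 6
d = rank(X) − rank(Y): -2, 3, -2, 3, -4, -1, 4, -1; Σd² = 60
ρ = 1 − 6Σd² / [n(n²−1)] = 1 − 6×60 / (8×63) = 1 − 360/504 ≈ 0.2857

0.2857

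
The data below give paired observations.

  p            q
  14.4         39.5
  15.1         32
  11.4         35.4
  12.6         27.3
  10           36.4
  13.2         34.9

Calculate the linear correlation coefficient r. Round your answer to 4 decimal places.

n = 6, Σp = 76.7, Σq = 205.5, Σp² = 998.33, Σq² = 7125.67, Σpq = 2624.22
nΣpq − ΣpΣq = 15745.32 − 15761.85 = -16.53
nΣp² − (Σp)² = 5989.98 − 5882.89 = 107.09; nΣq² − (Σq)² = 42754.02 − 42230.25 = 523.77
r = -16.53 / √(107.09 × 523.77) = -16.53 / 236.8344 ≈ -0.0698

-0.0698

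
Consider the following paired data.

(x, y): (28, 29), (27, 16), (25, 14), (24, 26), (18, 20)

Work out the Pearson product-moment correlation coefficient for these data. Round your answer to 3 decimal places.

0.160

n = 5, Σx = 122, Σy = 105, Σx² = 3038, Σy² = 2369, Σxy = 2578
nΣxy − ΣxΣy = 12890 − 12810 = 80
nΣx² − (Σx)² = 15190 − 14884 = 306; nΣy² − (Σy)² = 11845 − 11025 = 820
r = 80 / √(306 × 820) = 80 / 500.9192 ≈ 0.160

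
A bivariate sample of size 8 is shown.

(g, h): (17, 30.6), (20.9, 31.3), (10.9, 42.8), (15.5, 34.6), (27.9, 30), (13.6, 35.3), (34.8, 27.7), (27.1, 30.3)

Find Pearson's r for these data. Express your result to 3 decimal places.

n = 8, Σg = 167.7, Σh = 262.6, Σg² = 3993.69, Σh² = 8776.52, Σgh = 5279.36
nΣgh − ΣgΣh = 42234.88 − 44038.02 = -1803.14
nΣg² − (Σg)² = 31949.52 − 28123.29 = 3826.23; nΣh² − (Σh)² = 70212.16 − 68958.76 = 1253.4
r = -1803.14 / √(3826.23 × 1253.4) = -1803.14 / 2189.9307 ≈ -0.823

-0.823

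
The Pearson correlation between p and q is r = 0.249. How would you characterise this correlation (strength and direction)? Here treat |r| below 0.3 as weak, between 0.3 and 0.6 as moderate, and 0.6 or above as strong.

weak positive

r = 0.249 > 0 so the relationship is positive.
|r| = 0.249, which falls in the weak range.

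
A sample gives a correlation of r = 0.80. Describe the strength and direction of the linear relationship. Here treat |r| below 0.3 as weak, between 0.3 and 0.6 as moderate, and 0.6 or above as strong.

strong positive

r = 0.80 > 0 so the relationship is positive.
|r| = 0.80, which falls in the strong range.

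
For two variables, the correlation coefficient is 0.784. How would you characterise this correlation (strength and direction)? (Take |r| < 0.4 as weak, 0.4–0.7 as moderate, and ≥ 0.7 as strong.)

strong positive

r = 0.784 > 0 so the relationship is positive.
|r| = 0.784, which falls in the strong range.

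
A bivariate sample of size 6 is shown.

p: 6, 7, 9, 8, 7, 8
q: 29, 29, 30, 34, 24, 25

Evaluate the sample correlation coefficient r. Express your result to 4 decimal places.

0.2371

n = 6, Σp = 45, Σq = 171, Σp² = 343, Σq² = 4939, Σpq = 1287
nΣpq − ΣpΣq = 7722 − 7695 = 27
nΣp² − (Σp)² = 2058 − 2025 = 33; nΣq² − (Σq)² = 29634 − 29241 = 393
r = 27 / √(33 × 393) = 27 / 113.8815 ≈ 0.2371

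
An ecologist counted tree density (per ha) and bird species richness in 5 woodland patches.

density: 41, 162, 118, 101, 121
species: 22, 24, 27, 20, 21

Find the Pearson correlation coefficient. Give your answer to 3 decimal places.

n = 5, Σx = 543, Σy = 114, Σx² = 66691, Σy² = 2630, Σxy = 12537
nΣxy − ΣxΣy = 62685 − 61902 = 783
nΣx² − (Σx)² = 333455 − 294849 = 38606; nΣy² − (Σy)² = 13150 − 12996 = 154
r = 783 / √(38606 × 154) = 783 / 2438.3035 ≈ 0.321

0.321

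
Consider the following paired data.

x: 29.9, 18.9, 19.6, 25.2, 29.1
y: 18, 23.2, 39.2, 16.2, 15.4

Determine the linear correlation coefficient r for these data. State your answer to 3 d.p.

n = 5, Σx = 122.7, Σy = 112, Σx² = 3117.23, Σy² = 2898.48, Σxy = 2601.38
nΣxy − ΣxΣy = 13006.9 − 13742.4 = -735.5
nΣx² − (Σx)² = 15586.15 − 15055.29 = 530.86; nΣy² − (Σy)² = 14492.4 − 12544 = 1948.4
r = -735.5 / √(530.86 × 1948.4) = -735.5 / 1017.0190 ≈ -0.723

-0.723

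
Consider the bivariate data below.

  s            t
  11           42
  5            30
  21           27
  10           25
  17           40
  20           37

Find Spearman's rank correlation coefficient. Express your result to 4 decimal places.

0.0857

Rank s: 3, 1, 6, 2, 4, 5
Rank t: 6, 3, 2, 1, 5, 4
d = rank(s) − rank(t): -3, -2, 4, 1, -1, 1; Σd² = 32
ρ = 1 − 6Σd² / [n(n²−1)] = 1 − 6×32 / (6×35) = 1 − 192/210 ≈ 0.0857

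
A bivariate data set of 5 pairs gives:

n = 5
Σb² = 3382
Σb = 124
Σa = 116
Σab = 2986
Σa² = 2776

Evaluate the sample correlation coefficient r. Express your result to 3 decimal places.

0.677

r = (nΣab − ΣaΣb) / √[(nΣa² − (Σa)²)(nΣb² − (Σb)²)]
Numerator: 5×2986 − 116×124 = 546
Denominator: √[(13880 − 13456)(16910 − 15376)] = √[424 × 1534] = 806.4837
r = 546 / 806.4837 ≈ 0.677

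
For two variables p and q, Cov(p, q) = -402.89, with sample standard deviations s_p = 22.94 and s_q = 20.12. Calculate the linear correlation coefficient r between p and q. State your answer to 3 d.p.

-0.873

r = Cov(p,q) / (s_p · s_q) = -402.89 / (22.94 × 20.12)
  = -402.89 / 461.5528 ≈ -0.873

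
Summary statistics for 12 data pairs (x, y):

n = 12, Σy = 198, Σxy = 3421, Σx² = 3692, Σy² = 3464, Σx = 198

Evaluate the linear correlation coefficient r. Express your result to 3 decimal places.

0.532

r = (nΣxy − ΣxΣy) / √[(nΣx² − (Σx)²)(nΣy² − (Σy)²)]
Numerator: 12×3421 − 198×198 = 1848
Denominator: √[(44304 − 39204)(41568 − 39204)] = √[5100 × 2364] = 3472.2327
r = 1848 / 3472.2327 ≈ 0.532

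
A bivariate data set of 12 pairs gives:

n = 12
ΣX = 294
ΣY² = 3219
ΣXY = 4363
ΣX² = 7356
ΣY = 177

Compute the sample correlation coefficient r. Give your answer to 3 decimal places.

0.087

r = (nΣXY − ΣXΣY) / √[(nΣX² − (ΣX)²)(nΣY² − (ΣY)²)]
Numerator: 12×4363 − 294×177 = 318
Denominator: √[(88272 − 86436)(38628 − 31329)] = √[1836 × 7299] = 3660.7327
r = 318 / 3660.7327 ≈ 0.087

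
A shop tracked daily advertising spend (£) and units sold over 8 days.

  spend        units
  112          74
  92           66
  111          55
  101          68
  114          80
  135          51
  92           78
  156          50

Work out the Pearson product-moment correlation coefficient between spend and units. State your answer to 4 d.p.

n = 8, Σx = 913, Σy = 522, Σx² = 107551, Σy² = 35066, Σxy = 58314
nΣxy − ΣxΣy = 466512 − 476586 = -10074
nΣx² − (Σx)² = 860408 − 833569 = 26839; nΣy² − (Σy)² = 280528 − 272484 = 8044
r = -10074 / √(26839 × 8044) = -10074 / 14693.2949 ≈ -0.6856

-0.6856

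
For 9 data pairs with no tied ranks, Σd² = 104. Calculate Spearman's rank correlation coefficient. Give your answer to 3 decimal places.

ρ = 1 − 6Σd² / [n(n²−1)] = 1 − 6×104 / (9×80)
  = 1 − 624/720 = 1 − 0.8667 ≈ 0.133

0.133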